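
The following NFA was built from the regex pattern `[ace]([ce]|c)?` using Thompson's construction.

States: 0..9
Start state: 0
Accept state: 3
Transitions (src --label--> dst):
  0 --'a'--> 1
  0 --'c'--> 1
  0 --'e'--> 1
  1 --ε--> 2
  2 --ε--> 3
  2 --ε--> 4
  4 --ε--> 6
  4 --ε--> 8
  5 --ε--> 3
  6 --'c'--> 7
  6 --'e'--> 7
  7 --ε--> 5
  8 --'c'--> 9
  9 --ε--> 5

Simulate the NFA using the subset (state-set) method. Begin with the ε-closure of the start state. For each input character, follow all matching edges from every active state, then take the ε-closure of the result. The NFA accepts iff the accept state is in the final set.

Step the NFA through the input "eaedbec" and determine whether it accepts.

S₀ = ε-closure({0}) = {0}
'e' @ 1: {1,2,3,4,6,8}  ✓accept
'a' @ 2: {}  — dead — no transitions
rest 'edbec' ignored (set empty)
after full input: {}  (accept=3 not in)

Answer: REJECT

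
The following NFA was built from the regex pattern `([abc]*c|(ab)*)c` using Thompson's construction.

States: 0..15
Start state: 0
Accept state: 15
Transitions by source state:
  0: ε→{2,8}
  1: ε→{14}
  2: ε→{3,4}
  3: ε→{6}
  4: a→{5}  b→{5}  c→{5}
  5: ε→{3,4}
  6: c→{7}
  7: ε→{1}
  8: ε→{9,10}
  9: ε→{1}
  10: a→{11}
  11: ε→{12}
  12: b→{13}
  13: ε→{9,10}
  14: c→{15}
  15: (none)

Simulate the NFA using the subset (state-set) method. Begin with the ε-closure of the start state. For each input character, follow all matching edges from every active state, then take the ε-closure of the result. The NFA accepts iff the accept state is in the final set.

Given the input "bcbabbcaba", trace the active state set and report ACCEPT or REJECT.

Answer: REJECT

Trace:
initial (ε-close {0}): {0,1,2,3,4,6,8,9,10,14}
'b' @ 1: {3,4,5,6}
'c' @ 2: {1,3,4,5,6,7,14}
'b' @ 3: {3,4,5,6}
'a' @ 4: {3,4,5,6}
'b' @ 5: {3,4,5,6}
'b' @ 6: {3,4,5,6}
'c' @ 7: {1,3,4,5,6,7,14}
'a' @ 8: {3,4,5,6}
'b' @ 9: {3,4,5,6}
'a' @ 10: {3,4,5,6}
end set {3,4,5,6} — state 15 not in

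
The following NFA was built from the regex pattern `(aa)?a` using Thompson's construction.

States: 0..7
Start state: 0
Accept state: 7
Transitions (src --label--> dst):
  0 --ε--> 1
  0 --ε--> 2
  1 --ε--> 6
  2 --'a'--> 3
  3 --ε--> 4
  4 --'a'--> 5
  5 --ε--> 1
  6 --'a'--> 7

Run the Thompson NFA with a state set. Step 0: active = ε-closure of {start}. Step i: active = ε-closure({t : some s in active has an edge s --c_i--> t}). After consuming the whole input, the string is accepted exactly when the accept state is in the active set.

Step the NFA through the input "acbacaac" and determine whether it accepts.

Answer: REJECT

Steps:
start: ε-closure({0}) = {0,1,2,6}
'a' @ 1: {3,4,7}  (accept∈set)
'c' @ 2: {}  — no active states
rest 'bacaac' ignored (set empty)
end set {} — state 7 not in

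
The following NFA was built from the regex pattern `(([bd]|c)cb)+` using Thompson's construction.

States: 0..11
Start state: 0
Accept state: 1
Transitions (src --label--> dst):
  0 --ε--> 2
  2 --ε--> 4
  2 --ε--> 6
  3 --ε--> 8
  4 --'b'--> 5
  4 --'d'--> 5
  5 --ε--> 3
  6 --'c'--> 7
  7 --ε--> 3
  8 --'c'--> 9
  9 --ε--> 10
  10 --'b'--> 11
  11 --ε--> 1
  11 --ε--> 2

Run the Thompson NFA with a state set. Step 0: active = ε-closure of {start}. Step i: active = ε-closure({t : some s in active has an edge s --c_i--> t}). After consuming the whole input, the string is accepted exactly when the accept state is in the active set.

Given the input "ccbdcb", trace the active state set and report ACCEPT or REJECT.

S₀ = ε-closure({0}) = {0,2,4,6}
'c' @ 1: {3,7,8}
'c' @ 2: {9,10}
'b' @ 3: {1,2,4,6,11}  (accept∈set)
'd' @ 4: {3,5,8}
'c' @ 5: {9,10}
'b' @ 6: {1,2,4,6,11}  (accept∈set)
end set {1,2,4,6,11} — state 1 in

Answer: ACCEPT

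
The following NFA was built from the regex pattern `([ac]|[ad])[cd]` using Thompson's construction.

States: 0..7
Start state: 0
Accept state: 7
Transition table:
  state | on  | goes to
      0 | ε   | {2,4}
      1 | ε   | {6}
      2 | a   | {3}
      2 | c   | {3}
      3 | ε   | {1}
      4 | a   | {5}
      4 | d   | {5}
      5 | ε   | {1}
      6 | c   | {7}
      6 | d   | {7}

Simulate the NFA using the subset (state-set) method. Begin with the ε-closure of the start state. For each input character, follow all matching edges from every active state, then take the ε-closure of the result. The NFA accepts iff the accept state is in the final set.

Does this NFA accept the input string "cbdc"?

start: ε-closure({0}) = {0,2,4}
'c' @ 1: {1,3,6}
'b' @ 2: {}  — no active states
rest 'dc' ignored (set empty)
end set {} — state 7 not in

Answer: REJECT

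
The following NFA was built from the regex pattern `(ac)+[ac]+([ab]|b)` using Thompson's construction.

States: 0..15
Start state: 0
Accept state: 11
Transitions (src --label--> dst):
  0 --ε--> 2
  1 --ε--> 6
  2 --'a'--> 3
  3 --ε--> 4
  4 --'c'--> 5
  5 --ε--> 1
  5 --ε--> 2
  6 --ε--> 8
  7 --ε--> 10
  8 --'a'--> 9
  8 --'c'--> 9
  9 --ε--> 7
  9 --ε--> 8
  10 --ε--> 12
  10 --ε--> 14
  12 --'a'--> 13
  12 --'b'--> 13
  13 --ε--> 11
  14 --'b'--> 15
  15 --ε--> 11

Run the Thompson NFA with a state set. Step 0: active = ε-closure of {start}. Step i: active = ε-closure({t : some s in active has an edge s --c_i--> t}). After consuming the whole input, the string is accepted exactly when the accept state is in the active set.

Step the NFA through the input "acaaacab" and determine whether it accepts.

Answer: ACCEPT

Steps:
initial (ε-close {0}): {0,2}
'a' @ 1: {3,4}
'c' @ 2: {1,2,5,6,8}
'a' @ 3: {3,4,7,8,9,10,12,14}
'a' @ 4: {7,8,9,10,11,12,13,14}  [accepting]
'a' @ 5: {7,8,9,10,11,12,13,14}  [accepting]
'c' @ 6: {7,8,9,10,12,14}
'a' @ 7: {7,8,9,10,11,12,13,14}  [accepting]
'b' @ 8: {11,13,15}  [accepting]
after full input: {11,13,15}  (accept=11 in)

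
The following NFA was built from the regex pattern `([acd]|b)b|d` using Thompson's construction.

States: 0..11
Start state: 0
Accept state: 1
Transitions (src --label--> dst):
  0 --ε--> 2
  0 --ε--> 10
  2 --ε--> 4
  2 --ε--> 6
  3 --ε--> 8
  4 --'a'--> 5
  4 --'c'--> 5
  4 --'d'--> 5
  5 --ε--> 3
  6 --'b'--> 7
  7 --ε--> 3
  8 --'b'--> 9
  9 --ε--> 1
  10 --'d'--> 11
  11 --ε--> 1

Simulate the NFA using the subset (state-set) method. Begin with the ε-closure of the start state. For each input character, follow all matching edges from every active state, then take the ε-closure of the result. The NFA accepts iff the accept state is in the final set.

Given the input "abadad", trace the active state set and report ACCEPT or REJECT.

initial (ε-close {0}): {0,2,4,6,10}
'a' @ 1: {3,5,8}
'b' @ 2: {1,9}  [accepting]
'a' @ 3: {}  — state set empty
rest 'dad' ignored (set empty)
final: {}; accept 1 not in set

Answer: REJECT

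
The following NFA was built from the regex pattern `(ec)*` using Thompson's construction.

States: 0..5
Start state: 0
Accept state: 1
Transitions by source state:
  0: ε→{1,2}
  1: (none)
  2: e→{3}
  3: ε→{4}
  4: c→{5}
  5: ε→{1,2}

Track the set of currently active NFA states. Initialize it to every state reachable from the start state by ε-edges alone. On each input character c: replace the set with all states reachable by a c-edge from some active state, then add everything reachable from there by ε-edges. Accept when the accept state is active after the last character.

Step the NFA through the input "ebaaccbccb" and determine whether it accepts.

Answer: REJECT

Steps:
start: ε-closure({0}) = {0,1,2}
'e' @ 1: {3,4}
'b' @ 2: {}  — dead — no transitions
rest 'aaccbccb' ignored (set empty)
final: {}; accept 1 not in set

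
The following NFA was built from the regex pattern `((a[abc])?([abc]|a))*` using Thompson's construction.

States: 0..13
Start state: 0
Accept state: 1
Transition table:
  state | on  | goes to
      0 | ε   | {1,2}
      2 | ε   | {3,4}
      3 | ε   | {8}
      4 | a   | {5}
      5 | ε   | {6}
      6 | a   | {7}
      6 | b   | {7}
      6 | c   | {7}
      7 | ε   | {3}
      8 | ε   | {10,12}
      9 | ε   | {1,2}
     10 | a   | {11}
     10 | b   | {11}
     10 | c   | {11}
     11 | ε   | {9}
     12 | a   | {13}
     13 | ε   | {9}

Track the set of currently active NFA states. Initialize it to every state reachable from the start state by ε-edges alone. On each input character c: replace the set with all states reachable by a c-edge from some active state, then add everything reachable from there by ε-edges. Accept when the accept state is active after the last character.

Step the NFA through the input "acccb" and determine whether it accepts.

Answer: ACCEPT

Trace:
start: ε-closure({0}) = {0,1,2,3,4,8,10,12}
'a' @ 1: {1,2,3,4,5,6,8,9,10,11,12,13}  (accept∈set)
'c' @ 2: {1,2,3,4,7,8,9,10,11,12}  (accept∈set)
'c' @ 3: {1,2,3,4,8,9,10,11,12}  (accept∈set)
'c' @ 4: {1,2,3,4,8,9,10,11,12}  (accept∈set)
'b' @ 5: {1,2,3,4,8,9,10,11,12}  (accept∈set)
after full input: {1,2,3,4,8,9,10,11,12}  (accept=1 in)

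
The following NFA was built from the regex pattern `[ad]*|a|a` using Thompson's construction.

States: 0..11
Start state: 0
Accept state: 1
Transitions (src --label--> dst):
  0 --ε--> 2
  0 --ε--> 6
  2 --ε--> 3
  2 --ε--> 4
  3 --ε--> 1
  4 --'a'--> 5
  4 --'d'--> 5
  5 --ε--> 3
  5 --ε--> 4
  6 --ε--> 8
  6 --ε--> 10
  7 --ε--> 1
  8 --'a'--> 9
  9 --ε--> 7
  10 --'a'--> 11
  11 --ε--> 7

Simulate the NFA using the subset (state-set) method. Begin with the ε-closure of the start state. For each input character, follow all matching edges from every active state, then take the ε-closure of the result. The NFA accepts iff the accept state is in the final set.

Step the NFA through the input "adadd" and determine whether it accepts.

start: ε-closure({0}) = {0,1,2,3,4,6,8,10}
'a' @ 1: {1,3,4,5,7,9,11}  [accepting]
'd' @ 2: {1,3,4,5}  [accepting]
'a' @ 3: {1,3,4,5}  [accepting]
'd' @ 4: {1,3,4,5}  [accepting]
'd' @ 5: {1,3,4,5}  [accepting]
final: {1,3,4,5}; accept 1 in set

Answer: ACCEPT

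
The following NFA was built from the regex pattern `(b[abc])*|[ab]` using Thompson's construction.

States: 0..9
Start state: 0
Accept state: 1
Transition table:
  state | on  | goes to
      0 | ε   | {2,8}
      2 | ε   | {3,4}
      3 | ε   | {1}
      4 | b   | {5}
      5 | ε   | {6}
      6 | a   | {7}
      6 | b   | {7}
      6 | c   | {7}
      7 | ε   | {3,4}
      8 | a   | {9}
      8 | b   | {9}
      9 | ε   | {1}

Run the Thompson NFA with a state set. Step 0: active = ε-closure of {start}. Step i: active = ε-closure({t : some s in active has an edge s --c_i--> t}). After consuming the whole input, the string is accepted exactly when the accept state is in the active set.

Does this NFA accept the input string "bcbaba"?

start: ε-closure({0}) = {0,1,2,3,4,8}
'b' @ 1: {1,5,6,9}  (accept∈set)
'c' @ 2: {1,3,4,7}  (accept∈set)
'b' @ 3: {5,6}
'a' @ 4: {1,3,4,7}  (accept∈set)
'b' @ 5: {5,6}
'a' @ 6: {1,3,4,7}  (accept∈set)
after full input: {1,3,4,7}  (accept=1 in)

Answer: ACCEPT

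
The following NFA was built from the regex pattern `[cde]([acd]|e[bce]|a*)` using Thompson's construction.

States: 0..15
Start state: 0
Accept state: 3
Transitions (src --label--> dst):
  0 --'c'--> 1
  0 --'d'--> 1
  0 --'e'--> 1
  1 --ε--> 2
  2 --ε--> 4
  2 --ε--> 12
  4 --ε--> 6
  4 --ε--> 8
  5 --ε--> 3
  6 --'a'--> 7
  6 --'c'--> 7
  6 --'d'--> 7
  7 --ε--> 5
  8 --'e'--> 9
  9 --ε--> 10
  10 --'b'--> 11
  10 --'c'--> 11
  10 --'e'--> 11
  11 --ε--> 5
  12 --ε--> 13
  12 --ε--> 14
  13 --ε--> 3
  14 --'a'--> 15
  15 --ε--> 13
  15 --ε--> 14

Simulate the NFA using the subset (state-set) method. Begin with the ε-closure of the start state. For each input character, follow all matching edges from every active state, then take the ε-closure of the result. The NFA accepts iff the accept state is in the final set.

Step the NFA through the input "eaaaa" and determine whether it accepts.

Answer: ACCEPT

Derivation:
S₀ = ε-closure({0}) = {0}
'e' @ 1: {1,2,3,4,6,8,12,13,14}  [accepting]
'a' @ 2: {3,5,7,13,14,15}  [accepting]
'a' @ 3: {3,13,14,15}  [accepting]
'a' @ 4: {3,13,14,15}  [accepting]
'a' @ 5: {3,13,14,15}  [accepting]
end set {3,13,14,15} — state 3 in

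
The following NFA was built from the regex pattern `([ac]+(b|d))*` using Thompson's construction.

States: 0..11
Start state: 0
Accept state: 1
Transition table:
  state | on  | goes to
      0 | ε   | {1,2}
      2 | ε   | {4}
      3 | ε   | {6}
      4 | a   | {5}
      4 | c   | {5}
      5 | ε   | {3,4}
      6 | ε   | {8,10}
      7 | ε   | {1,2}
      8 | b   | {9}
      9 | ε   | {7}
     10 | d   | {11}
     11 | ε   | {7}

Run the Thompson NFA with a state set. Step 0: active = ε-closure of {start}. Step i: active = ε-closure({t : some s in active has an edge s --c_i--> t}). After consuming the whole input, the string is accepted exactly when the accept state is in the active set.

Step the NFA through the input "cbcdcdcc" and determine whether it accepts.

Answer: REJECT

Steps:
initial (ε-close {0}): {0,1,2,4}
'c' @ 1: {3,4,5,6,8,10}
'b' @ 2: {1,2,4,7,9}  (accept∈set)
'c' @ 3: {3,4,5,6,8,10}
'd' @ 4: {1,2,4,7,11}  (accept∈set)
'c' @ 5: {3,4,5,6,8,10}
'd' @ 6: {1,2,4,7,11}  (accept∈set)
'c' @ 7: {3,4,5,6,8,10}
'c' @ 8: {3,4,5,6,8,10}
after full input: {3,4,5,6,8,10}  (accept=1 not in)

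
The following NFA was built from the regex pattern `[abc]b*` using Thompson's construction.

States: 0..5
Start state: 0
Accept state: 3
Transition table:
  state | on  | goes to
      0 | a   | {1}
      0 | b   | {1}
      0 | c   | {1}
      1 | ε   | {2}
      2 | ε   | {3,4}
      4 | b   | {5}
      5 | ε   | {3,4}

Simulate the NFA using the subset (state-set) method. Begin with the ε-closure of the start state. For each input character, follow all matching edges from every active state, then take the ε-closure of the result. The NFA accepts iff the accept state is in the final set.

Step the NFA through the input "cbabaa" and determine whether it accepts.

Answer: REJECT

Steps:
initial (ε-close {0}): {0}
'c' @ 1: {1,2,3,4}  ✓accept
'b' @ 2: {3,4,5}  ✓accept
'a' @ 3: {}  — state set empty
rest 'baa' ignored (set empty)
after full input: {}  (accept=3 not in)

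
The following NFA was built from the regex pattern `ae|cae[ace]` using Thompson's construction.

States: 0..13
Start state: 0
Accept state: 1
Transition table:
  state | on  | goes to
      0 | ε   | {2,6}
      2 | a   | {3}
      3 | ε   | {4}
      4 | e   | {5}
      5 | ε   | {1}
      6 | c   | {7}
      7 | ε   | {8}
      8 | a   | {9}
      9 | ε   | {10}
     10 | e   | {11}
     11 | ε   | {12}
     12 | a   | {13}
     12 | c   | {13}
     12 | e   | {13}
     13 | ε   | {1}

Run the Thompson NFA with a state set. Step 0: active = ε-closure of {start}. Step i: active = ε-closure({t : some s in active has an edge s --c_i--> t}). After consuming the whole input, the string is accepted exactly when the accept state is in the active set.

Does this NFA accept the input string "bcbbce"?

Answer: REJECT

Trace:
S₀ = ε-closure({0}) = {0,2,6}
'b' @ 1: {}  — dead — no transitions
rest 'cbbce' ignored (set empty)
final: {}; accept 1 not in set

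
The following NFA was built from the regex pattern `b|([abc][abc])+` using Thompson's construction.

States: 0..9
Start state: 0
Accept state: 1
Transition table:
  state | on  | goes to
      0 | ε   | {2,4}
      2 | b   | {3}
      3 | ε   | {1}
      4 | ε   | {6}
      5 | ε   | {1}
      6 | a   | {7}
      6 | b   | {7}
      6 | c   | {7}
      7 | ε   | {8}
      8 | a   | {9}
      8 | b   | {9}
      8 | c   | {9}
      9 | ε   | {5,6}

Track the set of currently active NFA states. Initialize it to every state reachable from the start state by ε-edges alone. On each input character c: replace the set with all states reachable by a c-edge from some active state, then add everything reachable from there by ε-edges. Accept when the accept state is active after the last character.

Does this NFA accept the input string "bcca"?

Answer: ACCEPT

Steps:
start: ε-closure({0}) = {0,2,4,6}
'b' @ 1: {1,3,7,8}  ✓accept
'c' @ 2: {1,5,6,9}  ✓accept
'c' @ 3: {7,8}
'a' @ 4: {1,5,6,9}  ✓accept
final: {1,5,6,9}; accept 1 in set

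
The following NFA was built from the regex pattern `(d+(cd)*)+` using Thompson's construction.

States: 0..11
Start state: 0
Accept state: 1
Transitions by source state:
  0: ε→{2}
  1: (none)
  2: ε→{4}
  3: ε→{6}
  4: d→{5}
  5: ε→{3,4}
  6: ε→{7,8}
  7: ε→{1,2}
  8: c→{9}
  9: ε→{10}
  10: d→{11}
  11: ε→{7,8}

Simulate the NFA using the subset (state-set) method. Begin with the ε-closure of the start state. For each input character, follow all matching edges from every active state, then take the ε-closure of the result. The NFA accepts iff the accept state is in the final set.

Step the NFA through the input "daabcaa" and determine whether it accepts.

Answer: REJECT

Steps:
S₀ = ε-closure({0}) = {0,2,4}
'd' @ 1: {1,2,3,4,5,6,7,8}  ✓accept
'a' @ 2: {}  — state set empty
rest 'abcaa' ignored (set empty)
after full input: {}  (accept=1 not in)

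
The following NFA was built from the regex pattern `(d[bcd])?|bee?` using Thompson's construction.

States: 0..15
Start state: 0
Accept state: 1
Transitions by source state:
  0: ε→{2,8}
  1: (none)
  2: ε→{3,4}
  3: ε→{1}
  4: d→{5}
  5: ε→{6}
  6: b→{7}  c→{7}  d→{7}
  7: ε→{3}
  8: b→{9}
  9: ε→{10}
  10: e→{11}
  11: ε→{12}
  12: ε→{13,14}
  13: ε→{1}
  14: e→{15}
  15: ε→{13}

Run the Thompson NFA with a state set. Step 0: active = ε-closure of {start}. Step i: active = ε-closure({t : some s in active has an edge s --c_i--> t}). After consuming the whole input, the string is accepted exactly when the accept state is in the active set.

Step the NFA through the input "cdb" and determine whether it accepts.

Answer: REJECT

Derivation:
initial (ε-close {0}): {0,1,2,3,4,8}
'c' @ 1: {}  — no active states
rest 'db' ignored (set empty)
final: {}; accept 1 not in set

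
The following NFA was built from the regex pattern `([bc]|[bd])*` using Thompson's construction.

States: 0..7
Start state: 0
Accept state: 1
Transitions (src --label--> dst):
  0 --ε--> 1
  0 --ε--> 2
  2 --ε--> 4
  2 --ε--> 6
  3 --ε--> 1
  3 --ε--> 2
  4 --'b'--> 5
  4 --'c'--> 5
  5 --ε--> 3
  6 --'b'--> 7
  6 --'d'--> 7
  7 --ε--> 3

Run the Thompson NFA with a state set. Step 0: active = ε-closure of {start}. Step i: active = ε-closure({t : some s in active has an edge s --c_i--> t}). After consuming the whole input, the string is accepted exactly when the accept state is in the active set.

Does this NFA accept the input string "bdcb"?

Answer: ACCEPT

Steps:
S₀ = ε-closure({0}) = {0,1,2,4,6}
'b' @ 1: {1,2,3,4,5,6,7}  ✓accept
'd' @ 2: {1,2,3,4,6,7}  ✓accept
'c' @ 3: {1,2,3,4,5,6}  ✓accept
'b' @ 4: {1,2,3,4,5,6,7}  ✓accept
after full input: {1,2,3,4,5,6,7}  (accept=1 in)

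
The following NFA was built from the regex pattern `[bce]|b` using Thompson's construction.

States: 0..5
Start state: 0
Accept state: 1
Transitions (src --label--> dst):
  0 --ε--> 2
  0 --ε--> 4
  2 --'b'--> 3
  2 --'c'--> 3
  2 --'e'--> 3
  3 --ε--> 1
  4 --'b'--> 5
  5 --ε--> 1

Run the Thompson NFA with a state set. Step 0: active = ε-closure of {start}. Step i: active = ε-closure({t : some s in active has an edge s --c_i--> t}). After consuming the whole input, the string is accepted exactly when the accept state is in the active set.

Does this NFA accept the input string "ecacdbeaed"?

start: ε-closure({0}) = {0,2,4}
'e' @ 1: {1,3}  ✓accept
'c' @ 2: {}  — no active states
rest 'acdbeaed' ignored (set empty)
final: {}; accept 1 not in set

Answer: REJECT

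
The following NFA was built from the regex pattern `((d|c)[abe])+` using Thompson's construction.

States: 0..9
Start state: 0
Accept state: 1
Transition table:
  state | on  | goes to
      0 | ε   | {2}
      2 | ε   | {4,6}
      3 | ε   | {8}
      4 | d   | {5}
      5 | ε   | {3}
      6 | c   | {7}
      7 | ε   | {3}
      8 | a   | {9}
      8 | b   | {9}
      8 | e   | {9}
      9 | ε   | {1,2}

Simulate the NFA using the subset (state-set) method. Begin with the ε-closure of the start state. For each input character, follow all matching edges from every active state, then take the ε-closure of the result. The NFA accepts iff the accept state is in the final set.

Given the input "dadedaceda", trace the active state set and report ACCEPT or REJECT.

Answer: ACCEPT

Trace:
S₀ = ε-closure({0}) = {0,2,4,6}
'd' @ 1: {3,5,8}
'a' @ 2: {1,2,4,6,9}  (accept∈set)
'd' @ 3: {3,5,8}
'e' @ 4: {1,2,4,6,9}  (accept∈set)
'd' @ 5: {3,5,8}
'a' @ 6: {1,2,4,6,9}  (accept∈set)
'c' @ 7: {3,7,8}
'e' @ 8: {1,2,4,6,9}  (accept∈set)
'd' @ 9: {3,5,8}
'a' @ 10: {1,2,4,6,9}  (accept∈set)
final: {1,2,4,6,9}; accept 1 in set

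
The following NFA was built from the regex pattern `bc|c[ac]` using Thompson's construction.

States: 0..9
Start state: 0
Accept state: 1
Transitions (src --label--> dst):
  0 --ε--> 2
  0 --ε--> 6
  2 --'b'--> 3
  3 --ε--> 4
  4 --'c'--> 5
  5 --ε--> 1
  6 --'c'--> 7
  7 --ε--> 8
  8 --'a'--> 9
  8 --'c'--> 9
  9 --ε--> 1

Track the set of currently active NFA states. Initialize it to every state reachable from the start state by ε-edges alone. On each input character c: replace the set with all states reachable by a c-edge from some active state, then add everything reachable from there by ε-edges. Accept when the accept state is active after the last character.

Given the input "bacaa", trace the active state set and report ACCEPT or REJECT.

Answer: REJECT

Trace:
S₀ = ε-closure({0}) = {0,2,6}
'b' @ 1: {3,4}
'a' @ 2: {}  — dead — no transitions
rest 'caa' ignored (set empty)
end set {} — state 1 not in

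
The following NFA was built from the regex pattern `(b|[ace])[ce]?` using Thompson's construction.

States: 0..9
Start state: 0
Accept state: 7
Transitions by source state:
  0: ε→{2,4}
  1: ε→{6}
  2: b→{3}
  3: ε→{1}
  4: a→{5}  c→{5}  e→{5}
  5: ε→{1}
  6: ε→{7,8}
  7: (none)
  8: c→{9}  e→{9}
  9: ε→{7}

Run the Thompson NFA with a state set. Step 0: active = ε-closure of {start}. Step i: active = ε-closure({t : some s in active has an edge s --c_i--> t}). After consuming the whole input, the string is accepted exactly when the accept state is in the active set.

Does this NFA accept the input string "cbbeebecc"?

S₀ = ε-closure({0}) = {0,2,4}
'c' @ 1: {1,5,6,7,8}  [accepting]
'b' @ 2: {}  — no active states
rest 'beebecc' ignored (set empty)
final: {}; accept 7 not in set

Answer: REJECT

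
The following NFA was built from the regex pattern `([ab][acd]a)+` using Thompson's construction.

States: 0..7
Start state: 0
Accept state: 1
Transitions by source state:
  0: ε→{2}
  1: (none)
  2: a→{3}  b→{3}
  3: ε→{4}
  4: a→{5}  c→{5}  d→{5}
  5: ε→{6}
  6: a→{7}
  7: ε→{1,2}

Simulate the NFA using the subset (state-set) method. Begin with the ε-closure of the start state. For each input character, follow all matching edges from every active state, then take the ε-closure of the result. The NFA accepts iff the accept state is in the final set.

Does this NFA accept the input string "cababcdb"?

Answer: REJECT

Trace:
start: ε-closure({0}) = {0,2}
'c' @ 1: {}  — dead — no transitions
rest 'ababcdb' ignored (set empty)
after full input: {}  (accept=1 not in)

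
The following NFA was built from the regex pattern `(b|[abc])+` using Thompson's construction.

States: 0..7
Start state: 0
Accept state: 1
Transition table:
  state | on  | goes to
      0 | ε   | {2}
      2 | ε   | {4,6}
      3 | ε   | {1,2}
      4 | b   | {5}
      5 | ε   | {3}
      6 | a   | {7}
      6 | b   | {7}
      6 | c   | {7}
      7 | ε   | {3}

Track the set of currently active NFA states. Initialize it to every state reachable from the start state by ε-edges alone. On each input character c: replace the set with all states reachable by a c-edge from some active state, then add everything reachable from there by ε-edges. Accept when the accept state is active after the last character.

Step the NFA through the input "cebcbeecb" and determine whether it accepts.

Answer: REJECT

Steps:
start: ε-closure({0}) = {0,2,4,6}
'c' @ 1: {1,2,3,4,6,7}  [accepting]
'e' @ 2: {}  — no active states
rest 'bcbeecb' ignored (set empty)
after full input: {}  (accept=1 not in)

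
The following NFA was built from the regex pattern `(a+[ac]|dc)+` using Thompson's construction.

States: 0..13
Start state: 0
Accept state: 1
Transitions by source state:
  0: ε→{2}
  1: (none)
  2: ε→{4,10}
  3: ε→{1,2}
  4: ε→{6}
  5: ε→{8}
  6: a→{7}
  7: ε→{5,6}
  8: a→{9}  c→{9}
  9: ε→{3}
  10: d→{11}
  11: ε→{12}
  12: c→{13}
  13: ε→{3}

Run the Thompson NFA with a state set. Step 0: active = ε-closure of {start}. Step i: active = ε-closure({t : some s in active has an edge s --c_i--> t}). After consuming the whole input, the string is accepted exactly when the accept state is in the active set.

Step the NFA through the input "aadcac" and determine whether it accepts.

Answer: ACCEPT

Trace:
start: ε-closure({0}) = {0,2,4,6,10}
'a' @ 1: {5,6,7,8}
'a' @ 2: {1,2,3,4,5,6,7,8,9,10}  ✓accept
'd' @ 3: {11,12}
'c' @ 4: {1,2,3,4,6,10,13}  ✓accept
'a' @ 5: {5,6,7,8}
'c' @ 6: {1,2,3,4,6,9,10}  ✓accept
final: {1,2,3,4,6,9,10}; accept 1 in set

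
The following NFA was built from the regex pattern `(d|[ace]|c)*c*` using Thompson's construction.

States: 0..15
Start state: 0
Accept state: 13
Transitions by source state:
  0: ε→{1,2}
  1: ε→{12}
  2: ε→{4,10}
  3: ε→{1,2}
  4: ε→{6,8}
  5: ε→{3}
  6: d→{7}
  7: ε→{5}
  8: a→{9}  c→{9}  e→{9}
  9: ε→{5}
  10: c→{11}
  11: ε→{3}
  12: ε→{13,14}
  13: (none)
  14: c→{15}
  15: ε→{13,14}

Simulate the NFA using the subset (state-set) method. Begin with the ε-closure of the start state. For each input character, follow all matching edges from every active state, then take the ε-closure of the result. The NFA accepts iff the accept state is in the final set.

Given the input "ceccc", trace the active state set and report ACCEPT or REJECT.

Answer: ACCEPT

Derivation:
initial (ε-close {0}): {0,1,2,4,6,8,10,12,13,14}
'c' @ 1: {1,2,3,4,5,6,8,9,10,11,12,13,14,15}  [accepting]
'e' @ 2: {1,2,3,4,5,6,8,9,10,12,13,14}  [accepting]
'c' @ 3: {1,2,3,4,5,6,8,9,10,11,12,13,14,15}  [accepting]
'c' @ 4: {1,2,3,4,5,6,8,9,10,11,12,13,14,15}  [accepting]
'c' @ 5: {1,2,3,4,5,6,8,9,10,11,12,13,14,15}  [accepting]
end set {1,2,3,4,5,6,8,9,10,11,12,13,14,15} — state 13 in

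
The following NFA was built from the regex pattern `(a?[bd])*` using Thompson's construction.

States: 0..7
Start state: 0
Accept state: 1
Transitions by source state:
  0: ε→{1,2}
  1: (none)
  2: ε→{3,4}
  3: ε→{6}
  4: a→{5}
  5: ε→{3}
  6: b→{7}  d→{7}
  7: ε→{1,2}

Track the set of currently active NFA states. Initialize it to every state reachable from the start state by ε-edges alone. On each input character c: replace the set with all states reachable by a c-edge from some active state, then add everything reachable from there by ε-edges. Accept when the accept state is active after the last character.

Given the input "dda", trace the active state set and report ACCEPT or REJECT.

initial (ε-close {0}): {0,1,2,3,4,6}
'd' @ 1: {1,2,3,4,6,7}  ✓accept
'd' @ 2: {1,2,3,4,6,7}  ✓accept
'a' @ 3: {3,5,6}
after full input: {3,5,6}  (accept=1 not in)

Answer: REJECT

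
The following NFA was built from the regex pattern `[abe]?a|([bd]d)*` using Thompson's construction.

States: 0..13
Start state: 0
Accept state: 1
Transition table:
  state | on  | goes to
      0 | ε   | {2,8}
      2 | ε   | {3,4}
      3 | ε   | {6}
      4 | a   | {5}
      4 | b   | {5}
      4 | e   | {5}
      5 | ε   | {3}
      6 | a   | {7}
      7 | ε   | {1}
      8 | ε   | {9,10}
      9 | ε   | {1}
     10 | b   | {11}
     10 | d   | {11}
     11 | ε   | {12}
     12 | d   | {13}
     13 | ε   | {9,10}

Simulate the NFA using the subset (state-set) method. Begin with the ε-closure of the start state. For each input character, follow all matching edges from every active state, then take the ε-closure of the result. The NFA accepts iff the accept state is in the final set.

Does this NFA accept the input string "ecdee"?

initial (ε-close {0}): {0,1,2,3,4,6,8,9,10}
'e' @ 1: {3,5,6}
'c' @ 2: {}  — dead — no transitions
rest 'dee' ignored (set empty)
after full input: {}  (accept=1 not in)

Answer: REJECT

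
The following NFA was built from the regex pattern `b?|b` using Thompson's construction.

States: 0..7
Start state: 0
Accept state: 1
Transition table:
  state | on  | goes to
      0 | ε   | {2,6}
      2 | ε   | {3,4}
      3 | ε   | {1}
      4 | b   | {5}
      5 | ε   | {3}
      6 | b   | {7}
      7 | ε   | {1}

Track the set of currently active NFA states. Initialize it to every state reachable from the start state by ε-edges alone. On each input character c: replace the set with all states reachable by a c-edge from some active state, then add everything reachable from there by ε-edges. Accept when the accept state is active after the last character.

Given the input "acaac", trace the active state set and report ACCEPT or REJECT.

start: ε-closure({0}) = {0,1,2,3,4,6}
'a' @ 1: {}  — dead — no transitions
rest 'caac' ignored (set empty)
end set {} — state 1 not in

Answer: REJECT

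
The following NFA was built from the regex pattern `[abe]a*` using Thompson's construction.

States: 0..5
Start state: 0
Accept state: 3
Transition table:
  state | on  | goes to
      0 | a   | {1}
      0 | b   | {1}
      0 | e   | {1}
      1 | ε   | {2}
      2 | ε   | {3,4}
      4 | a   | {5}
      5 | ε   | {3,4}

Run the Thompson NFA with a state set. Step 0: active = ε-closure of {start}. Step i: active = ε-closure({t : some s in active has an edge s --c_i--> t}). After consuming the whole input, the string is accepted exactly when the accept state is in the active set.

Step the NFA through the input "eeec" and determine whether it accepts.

initial (ε-close {0}): {0}
'e' @ 1: {1,2,3,4}  [accepting]
'e' @ 2: {}  — state set empty
rest 'ec' ignored (set empty)
after full input: {}  (accept=3 not in)

Answer: REJECT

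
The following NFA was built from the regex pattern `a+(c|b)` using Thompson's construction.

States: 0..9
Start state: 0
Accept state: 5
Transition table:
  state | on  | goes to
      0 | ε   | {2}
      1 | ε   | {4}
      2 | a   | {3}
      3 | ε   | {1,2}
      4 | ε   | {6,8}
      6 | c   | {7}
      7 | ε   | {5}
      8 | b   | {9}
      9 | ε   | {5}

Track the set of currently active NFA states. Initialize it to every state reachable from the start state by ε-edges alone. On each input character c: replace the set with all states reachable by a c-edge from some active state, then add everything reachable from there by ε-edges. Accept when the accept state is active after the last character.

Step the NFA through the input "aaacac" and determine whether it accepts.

Answer: REJECT

Steps:
start: ε-closure({0}) = {0,2}
'a' @ 1: {1,2,3,4,6,8}
'a' @ 2: {1,2,3,4,6,8}
'a' @ 3: {1,2,3,4,6,8}
'c' @ 4: {5,7}  [accepting]
'a' @ 5: {}  — dead — no transitions
rest 'c' ignored (set empty)
end set {} — state 5 not in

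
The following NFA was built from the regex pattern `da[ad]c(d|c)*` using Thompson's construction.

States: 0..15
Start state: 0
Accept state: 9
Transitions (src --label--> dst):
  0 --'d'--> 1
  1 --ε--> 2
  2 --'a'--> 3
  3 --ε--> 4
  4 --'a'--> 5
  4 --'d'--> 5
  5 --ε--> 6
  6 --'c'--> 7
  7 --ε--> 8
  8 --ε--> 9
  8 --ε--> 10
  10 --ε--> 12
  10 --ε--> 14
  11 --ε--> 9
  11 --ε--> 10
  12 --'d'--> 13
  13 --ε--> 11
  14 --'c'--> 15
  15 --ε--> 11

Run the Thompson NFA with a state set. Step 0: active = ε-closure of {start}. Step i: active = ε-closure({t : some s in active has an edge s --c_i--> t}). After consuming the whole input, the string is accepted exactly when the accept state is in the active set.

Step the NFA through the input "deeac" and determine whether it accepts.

S₀ = ε-closure({0}) = {0}
'd' @ 1: {1,2}
'e' @ 2: {}  — no active states
rest 'eac' ignored (set empty)
final: {}; accept 9 not in set

Answer: REJECT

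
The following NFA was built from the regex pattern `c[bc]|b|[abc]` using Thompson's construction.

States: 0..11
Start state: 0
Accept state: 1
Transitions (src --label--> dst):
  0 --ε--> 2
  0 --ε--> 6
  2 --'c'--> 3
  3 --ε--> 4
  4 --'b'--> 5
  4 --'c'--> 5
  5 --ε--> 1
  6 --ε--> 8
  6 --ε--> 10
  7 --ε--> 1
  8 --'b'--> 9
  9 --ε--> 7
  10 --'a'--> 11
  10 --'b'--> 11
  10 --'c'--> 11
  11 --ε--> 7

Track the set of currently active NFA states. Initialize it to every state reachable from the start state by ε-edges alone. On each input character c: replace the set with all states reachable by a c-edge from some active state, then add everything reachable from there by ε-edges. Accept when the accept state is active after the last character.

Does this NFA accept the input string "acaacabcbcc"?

Answer: REJECT

Trace:
start: ε-closure({0}) = {0,2,6,8,10}
'a' @ 1: {1,7,11}  (accept∈set)
'c' @ 2: {}  — state set empty
rest 'aacabcbcc' ignored (set empty)
final: {}; accept 1 not in set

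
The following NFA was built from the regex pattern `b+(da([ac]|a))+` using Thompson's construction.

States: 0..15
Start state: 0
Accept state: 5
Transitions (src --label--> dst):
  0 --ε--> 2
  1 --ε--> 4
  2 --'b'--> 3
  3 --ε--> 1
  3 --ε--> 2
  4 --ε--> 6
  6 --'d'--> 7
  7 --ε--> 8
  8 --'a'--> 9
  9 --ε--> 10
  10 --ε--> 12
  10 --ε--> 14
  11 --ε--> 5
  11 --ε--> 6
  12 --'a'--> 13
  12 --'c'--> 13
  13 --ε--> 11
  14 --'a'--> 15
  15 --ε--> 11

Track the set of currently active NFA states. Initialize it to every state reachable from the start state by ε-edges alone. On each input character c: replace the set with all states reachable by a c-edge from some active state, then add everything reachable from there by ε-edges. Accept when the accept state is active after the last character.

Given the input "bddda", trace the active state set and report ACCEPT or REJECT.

initial (ε-close {0}): {0,2}
'b' @ 1: {1,2,3,4,6}
'd' @ 2: {7,8}
'd' @ 3: {}  — state set empty
rest 'da' ignored (set empty)
after full input: {}  (accept=5 not in)

Answer: REJECT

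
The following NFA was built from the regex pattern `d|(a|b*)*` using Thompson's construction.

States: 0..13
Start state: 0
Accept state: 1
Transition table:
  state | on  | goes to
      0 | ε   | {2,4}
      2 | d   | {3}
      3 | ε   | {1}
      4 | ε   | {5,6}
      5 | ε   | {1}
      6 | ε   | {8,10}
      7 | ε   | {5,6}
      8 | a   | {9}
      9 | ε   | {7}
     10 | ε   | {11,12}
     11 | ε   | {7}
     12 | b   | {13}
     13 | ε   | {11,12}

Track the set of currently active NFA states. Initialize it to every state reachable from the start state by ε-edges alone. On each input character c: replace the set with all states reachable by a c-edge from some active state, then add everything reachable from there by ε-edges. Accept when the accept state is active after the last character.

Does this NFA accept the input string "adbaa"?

start: ε-closure({0}) = {0,1,2,4,5,6,7,8,10,11,12}
'a' @ 1: {1,5,6,7,8,9,10,11,12}  [accepting]
'd' @ 2: {}  — no active states
rest 'baa' ignored (set empty)
after full input: {}  (accept=1 not in)

Answer: REJECT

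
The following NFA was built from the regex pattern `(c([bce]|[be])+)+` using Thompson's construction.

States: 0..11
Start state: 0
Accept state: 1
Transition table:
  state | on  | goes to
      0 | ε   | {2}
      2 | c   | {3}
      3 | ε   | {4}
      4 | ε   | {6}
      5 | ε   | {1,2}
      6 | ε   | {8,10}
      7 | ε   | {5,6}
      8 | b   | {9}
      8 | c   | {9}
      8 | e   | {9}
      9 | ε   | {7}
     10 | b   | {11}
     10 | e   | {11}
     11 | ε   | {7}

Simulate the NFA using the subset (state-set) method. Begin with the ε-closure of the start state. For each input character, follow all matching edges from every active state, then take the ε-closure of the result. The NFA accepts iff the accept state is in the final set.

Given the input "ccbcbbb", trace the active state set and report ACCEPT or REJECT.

S₀ = ε-closure({0}) = {0,2}
'c' @ 1: {3,4,6,8,10}
'c' @ 2: {1,2,5,6,7,8,9,10}  ✓accept
'b' @ 3: {1,2,5,6,7,8,9,10,11}  ✓accept
'c' @ 4: {1,2,3,4,5,6,7,8,9,10}  ✓accept
'b' @ 5: {1,2,5,6,7,8,9,10,11}  ✓accept
'b' @ 6: {1,2,5,6,7,8,9,10,11}  ✓accept
'b' @ 7: {1,2,5,6,7,8,9,10,11}  ✓accept
end set {1,2,5,6,7,8,9,10,11} — state 1 in

Answer: ACCEPT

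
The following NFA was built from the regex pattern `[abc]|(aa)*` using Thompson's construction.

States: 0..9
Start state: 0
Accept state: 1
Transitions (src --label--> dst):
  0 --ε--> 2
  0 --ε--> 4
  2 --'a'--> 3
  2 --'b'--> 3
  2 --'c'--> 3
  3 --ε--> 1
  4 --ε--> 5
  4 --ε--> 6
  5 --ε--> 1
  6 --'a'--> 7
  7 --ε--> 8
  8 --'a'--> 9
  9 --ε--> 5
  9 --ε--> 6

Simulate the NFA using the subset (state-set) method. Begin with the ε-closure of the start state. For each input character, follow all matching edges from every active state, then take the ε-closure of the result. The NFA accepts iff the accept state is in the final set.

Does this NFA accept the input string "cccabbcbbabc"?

S₀ = ε-closure({0}) = {0,1,2,4,5,6}
'c' @ 1: {1,3}  (accept∈set)
'c' @ 2: {}  — no active states
rest 'cabbcbbabc' ignored (set empty)
final: {}; accept 1 not in set

Answer: REJECT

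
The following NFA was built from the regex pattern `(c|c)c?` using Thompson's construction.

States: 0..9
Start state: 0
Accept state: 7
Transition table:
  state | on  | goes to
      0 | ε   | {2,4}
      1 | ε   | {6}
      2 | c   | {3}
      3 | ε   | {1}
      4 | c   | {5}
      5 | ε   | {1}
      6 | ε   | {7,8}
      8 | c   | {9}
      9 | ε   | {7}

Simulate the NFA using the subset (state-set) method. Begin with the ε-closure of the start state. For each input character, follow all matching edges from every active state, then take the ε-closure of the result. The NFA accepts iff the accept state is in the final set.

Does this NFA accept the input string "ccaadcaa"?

Answer: REJECT

Steps:
initial (ε-close {0}): {0,2,4}
'c' @ 1: {1,3,5,6,7,8}  (accept∈set)
'c' @ 2: {7,9}  (accept∈set)
'a' @ 3: {}  — dead — no transitions
rest 'adcaa' ignored (set empty)
end set {} — state 7 not in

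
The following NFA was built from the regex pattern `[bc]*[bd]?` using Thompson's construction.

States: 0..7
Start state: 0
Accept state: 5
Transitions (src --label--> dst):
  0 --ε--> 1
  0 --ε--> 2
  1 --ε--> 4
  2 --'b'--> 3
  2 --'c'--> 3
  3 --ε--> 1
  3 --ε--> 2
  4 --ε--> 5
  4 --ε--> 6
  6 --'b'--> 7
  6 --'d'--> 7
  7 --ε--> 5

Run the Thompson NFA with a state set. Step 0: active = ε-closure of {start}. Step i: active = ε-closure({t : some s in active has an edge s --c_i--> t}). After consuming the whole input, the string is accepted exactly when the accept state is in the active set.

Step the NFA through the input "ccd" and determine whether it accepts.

Answer: ACCEPT

Derivation:
S₀ = ε-closure({0}) = {0,1,2,4,5,6}
'c' @ 1: {1,2,3,4,5,6}  ✓accept
'c' @ 2: {1,2,3,4,5,6}  ✓accept
'd' @ 3: {5,7}  ✓accept
end set {5,7} — state 5 in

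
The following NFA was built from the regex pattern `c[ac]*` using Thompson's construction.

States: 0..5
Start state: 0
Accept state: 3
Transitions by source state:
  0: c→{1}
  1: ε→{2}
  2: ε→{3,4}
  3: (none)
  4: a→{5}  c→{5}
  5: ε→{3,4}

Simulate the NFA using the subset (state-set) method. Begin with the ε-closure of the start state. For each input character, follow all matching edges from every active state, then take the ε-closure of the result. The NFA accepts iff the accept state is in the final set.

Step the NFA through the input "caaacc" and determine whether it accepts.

initial (ε-close {0}): {0}
'c' @ 1: {1,2,3,4}  ✓accept
'a' @ 2: {3,4,5}  ✓accept
'a' @ 3: {3,4,5}  ✓accept
'a' @ 4: {3,4,5}  ✓accept
'c' @ 5: {3,4,5}  ✓accept
'c' @ 6: {3,4,5}  ✓accept
end set {3,4,5} — state 3 in

Answer: ACCEPT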